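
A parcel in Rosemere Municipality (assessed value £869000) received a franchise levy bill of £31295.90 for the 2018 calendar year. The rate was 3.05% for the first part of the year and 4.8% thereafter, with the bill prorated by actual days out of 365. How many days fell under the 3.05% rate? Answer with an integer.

250 days

Let d = days at the first rate; then 365 − d days at the second rate.
£869000 × [3.05%·d + 4.8%·(365−d)] / 365 = £31295.90
Solving gives d = 250, so the new rate took effect on September 8, 2018.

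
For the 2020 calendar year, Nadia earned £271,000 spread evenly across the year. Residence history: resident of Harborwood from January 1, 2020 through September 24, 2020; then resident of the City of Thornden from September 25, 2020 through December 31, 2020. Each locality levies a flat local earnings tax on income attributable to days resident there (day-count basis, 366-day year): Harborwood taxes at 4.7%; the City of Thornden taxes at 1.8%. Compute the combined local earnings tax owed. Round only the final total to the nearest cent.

Harborwood, January 1 – September 24, 2020: 268 days → £271,000 × 4.7% × 268/366 = £9,326.5464
The City of Thornden, September 25 – December 31, 2020: 98 days → £271,000 × 1.8% × 98/366 = £1,306.1311
Total = £10,632.6776

£10,632.68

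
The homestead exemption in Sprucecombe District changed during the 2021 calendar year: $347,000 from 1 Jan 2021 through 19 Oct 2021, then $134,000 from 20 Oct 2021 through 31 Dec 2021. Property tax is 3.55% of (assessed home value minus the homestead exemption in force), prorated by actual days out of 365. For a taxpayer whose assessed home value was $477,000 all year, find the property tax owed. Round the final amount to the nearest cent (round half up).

$6,127.30

1 Jan – 19 Oct 2021: 292 days, exemption $347,000 → ($477,000 − $347,000) × 3.55% × 292/365 = $3,692.0000
20 Oct – 31 Dec 2021: 73 days, exemption $134,000 → ($477,000 − $134,000) × 3.55% × 73/365 = $2,435.3000
Total = $6,127.3000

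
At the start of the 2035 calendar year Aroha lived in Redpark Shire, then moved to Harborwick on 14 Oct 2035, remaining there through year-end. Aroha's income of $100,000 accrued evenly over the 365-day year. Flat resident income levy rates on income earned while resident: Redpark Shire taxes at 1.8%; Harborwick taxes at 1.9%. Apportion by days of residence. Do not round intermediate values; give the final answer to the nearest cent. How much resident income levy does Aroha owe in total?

$1,821.64

Redpark Shire, 1 Jan – 13 Oct 2035: 286 days → $100,000 × 1.8% × 286/365 = $1,410.4110
Harborwick, 14 Oct – 31 Dec 2035: 79 days → $100,000 × 1.9% × 79/365 = $411.2329
Total = $1,821.6438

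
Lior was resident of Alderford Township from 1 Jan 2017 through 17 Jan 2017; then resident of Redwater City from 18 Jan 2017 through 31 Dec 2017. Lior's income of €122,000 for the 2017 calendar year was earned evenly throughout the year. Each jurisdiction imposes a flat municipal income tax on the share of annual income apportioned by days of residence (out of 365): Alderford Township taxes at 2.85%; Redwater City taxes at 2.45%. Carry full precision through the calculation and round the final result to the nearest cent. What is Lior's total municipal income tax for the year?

Alderford Township, 1 Jan – 17 Jan 2017: 17 days → €122,000 × 2.85% × 17/365 = €161.9425
Redwater City, 18 Jan – 31 Dec 2017: 348 days → €122,000 × 2.45% × 348/365 = €2,849.7863
Total = €3,011.7288

€3,011.73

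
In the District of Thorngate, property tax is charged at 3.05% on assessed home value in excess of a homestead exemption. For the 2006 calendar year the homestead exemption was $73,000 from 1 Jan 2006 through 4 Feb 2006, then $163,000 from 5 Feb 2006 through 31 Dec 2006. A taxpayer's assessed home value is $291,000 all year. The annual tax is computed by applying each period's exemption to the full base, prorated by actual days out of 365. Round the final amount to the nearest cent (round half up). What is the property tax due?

$4,167.22

1 Jan – 4 Feb 2006: 35 days, exemption $73,000 → ($291,000 − $73,000) × 3.05% × 35/365 = $637.5753
5 Feb – 31 Dec 2006: 330 days, exemption $163,000 → ($291,000 − $163,000) × 3.05% × 330/365 = $3,529.6438
Total = $4,167.2192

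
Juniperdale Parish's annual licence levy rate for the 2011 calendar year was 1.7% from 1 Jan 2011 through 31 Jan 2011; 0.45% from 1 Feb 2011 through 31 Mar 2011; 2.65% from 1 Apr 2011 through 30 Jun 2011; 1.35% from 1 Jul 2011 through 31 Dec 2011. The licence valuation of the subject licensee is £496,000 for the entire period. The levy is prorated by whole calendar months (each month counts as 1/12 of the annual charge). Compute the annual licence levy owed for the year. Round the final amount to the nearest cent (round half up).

£7,708.67

1 Jan – 31 Jan 2011: 1 month at 1.7% → £496,000 × 1.7% × 1/12 = £702.6667
1 Feb – 31 Mar 2011: 2 months at 0.45% → £496,000 × 0.45% × 2/12 = £372.0000
1 Apr – 30 Jun 2011: 3 months at 2.65% → £496,000 × 2.65% × 3/12 = £3,286.0000
1 Jul – 31 Dec 2011: 6 months at 1.35% → £496,000 × 1.35% × 6/12 = £3,348.0000
Total = £7,708.6667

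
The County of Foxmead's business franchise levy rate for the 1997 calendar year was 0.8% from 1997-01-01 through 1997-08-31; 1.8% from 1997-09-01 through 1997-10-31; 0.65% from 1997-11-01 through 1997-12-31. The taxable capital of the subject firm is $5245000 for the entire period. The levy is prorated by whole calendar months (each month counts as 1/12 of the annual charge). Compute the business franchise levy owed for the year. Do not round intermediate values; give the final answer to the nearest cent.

$49390.42

1997-01-01 to 1997-08-31: 8 months at 0.8% → $5245000 × 0.8% × 8/12 = $27973.3333
1997-09-01 to 1997-10-31: 2 months at 1.8% → $5245000 × 1.8% × 2/12 = $15735.0000
1997-11-01 to 1997-12-31: 2 months at 0.65% → $5245000 × 0.65% × 2/12 = $5682.0833
Total = $49390.4167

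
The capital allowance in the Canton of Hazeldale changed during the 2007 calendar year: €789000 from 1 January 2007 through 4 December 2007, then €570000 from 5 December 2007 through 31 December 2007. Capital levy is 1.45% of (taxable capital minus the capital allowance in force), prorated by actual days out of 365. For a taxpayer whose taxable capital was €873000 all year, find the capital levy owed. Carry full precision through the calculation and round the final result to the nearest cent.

1 January – 4 December 2007: 338 days, exemption €789000 → (€873000 − €789000) × 1.45% × 338/365 = €1127.9014
5 December – 31 December 2007: 27 days, exemption €570000 → (€873000 − €570000) × 1.45% × 27/365 = €324.9986
Total = €1452.9000

€1452.90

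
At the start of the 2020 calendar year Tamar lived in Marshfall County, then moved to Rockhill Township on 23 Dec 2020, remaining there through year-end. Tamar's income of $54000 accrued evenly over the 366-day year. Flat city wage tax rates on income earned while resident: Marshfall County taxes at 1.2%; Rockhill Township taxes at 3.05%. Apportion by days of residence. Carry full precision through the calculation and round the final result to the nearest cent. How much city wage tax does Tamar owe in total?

$672.57

Marshfall County, 1 Jan – 22 Dec 2020: 357 days → $54000 × 1.2% × 357/366 = $632.0656
Rockhill Township, 23 Dec – 31 Dec 2020: 9 days → $54000 × 3.05% × 9/366 = $40.5000
Total = $672.5656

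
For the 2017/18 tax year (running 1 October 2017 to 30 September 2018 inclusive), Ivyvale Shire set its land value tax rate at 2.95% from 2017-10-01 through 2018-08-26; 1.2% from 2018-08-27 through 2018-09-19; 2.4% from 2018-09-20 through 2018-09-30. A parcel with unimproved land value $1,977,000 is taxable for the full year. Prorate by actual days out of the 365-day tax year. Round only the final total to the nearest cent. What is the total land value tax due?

$55,718.90

2017-10-01 to 2018-08-26: 330 days at 2.95% → $1,977,000 × 2.95% × 330/365 = $52,729.0274
2018-08-27 to 2018-09-19: 24 days at 1.2% → $1,977,000 × 1.2% × 24/365 = $1,559.9342
2018-09-20 to 2018-09-30: 11 days at 2.4% → $1,977,000 × 2.4% × 11/365 = $1,429.9397
Total = $55,718.9014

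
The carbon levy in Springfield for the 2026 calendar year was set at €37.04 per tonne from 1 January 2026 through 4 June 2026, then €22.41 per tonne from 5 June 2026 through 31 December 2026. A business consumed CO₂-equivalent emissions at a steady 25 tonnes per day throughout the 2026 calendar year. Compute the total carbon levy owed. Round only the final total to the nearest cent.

1 January – 4 June 2026: 155 days × 25 tonnes/day = 3,875 tonnes at €37.04/tonne → €143,530.00
5 June – 31 December 2026: 210 days × 25 tonnes/day = 5,250 tonnes at €22.41/tonne → €117,652.50

€261,182.50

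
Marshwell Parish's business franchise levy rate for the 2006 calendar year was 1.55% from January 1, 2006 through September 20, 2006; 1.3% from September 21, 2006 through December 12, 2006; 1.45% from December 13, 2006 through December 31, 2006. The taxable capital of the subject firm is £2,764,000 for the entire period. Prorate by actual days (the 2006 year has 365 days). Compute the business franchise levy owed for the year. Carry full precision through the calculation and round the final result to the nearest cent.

£41,126.81

January 1 – September 20, 2006: 263 days at 1.55% → £2,764,000 × 1.55% × 263/365 = £30,869.7151
September 21 – December 12, 2006: 83 days at 1.3% → £2,764,000 × 1.3% × 83/365 = £8,170.8384
December 13 – December 31, 2006: 19 days at 1.45% → £2,764,000 × 1.45% × 19/365 = £2,086.2521
Total = £41,126.8055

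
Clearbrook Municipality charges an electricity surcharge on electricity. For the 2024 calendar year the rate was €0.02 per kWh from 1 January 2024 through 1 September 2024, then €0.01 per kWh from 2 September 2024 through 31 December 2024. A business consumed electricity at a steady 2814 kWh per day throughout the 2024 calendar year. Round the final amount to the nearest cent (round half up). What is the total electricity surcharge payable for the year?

1 January – 1 September 2024: 245 days × 2814 kWh/day = 689,430 kWh at €0.02/kWh → €13,788.60
2 September – 31 December 2024: 121 days × 2814 kWh/day = 340,494 kWh at €0.01/kWh → €3,404.94

€17,193.54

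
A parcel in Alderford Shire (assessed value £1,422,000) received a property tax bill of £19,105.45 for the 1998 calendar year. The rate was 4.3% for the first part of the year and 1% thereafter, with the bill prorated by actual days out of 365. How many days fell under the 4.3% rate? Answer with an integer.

Let d = days at the first rate; then 365 − d days at the second rate.
£1,422,000 × [4.3%·d + 1%·(365−d)] / 365 = £19,105.45
Solving gives d = 38, so the new rate took effect on 8 Feb 1998.

38 days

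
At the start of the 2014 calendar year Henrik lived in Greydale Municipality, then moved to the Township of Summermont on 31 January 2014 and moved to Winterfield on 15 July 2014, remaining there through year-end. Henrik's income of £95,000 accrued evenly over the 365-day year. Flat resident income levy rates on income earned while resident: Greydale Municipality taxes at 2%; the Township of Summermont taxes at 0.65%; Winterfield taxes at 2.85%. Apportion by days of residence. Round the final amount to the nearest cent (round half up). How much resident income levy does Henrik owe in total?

£1,696.34

Greydale Municipality, 1 January – 30 January 2014: 30 days → £95,000 × 2% × 30/365 = £156.1644
The Township of Summermont, 31 January – 14 July 2014: 165 days → £95,000 × 0.65% × 165/365 = £279.1438
Winterfield, 15 July – 31 December 2014: 170 days → £95,000 × 2.85% × 170/365 = £1,261.0274
Total = £1,696.3356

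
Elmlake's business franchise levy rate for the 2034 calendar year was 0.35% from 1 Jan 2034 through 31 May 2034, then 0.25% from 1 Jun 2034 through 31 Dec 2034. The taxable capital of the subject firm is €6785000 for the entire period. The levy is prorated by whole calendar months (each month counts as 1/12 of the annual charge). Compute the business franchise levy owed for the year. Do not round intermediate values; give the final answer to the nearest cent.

€19789.58

1 Jan – 31 May 2034: 5 months at 0.35% → €6785000 × 0.35% × 5/12 = €9894.7917
1 Jun – 31 Dec 2034: 7 months at 0.25% → €6785000 × 0.25% × 7/12 = €9894.7917
Total = €19789.5833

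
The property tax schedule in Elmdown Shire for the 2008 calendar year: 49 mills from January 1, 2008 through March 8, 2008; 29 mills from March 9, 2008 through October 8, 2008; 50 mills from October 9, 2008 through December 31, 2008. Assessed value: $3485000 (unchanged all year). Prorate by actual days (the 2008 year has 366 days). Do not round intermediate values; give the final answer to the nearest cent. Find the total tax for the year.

$130811.28

January 1 – March 8, 2008: 68 days at 49 mills → $3485000 × 4.9% × 68/366 = $31726.8306
March 9 – October 8, 2008: 214 days at 29 mills → $3485000 × 2.9% × 214/366 = $59092.6503
October 9 – December 31, 2008: 84 days at 50 mills → $3485000 × 5% × 84/366 = $39991.8033
Total = $130811.2842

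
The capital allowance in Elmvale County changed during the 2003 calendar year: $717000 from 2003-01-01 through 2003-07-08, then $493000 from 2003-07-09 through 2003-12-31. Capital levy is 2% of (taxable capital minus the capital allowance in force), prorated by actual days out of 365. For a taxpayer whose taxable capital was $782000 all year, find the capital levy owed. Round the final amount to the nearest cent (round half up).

2003-01-01 to 2003-07-08: 189 days, exemption $717000 → ($782000 − $717000) × 2% × 189/365 = $673.1507
2003-07-09 to 2003-12-31: 176 days, exemption $493000 → ($782000 − $493000) × 2% × 176/365 = $2787.0685
Total = $3460.2192

$3460.22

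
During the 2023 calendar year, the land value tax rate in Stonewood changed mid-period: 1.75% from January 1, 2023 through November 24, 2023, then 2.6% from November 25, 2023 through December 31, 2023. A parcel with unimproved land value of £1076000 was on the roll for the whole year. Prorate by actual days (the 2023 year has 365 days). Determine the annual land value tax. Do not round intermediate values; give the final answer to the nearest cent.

January 1 – November 24, 2023: 328 days at 1.75% → £1076000 × 1.75% × 328/365 = £16921.2055
November 25 – December 31, 2023: 37 days at 2.6% → £1076000 × 2.6% × 37/365 = £2835.9233
Total = £19757.1288

£19757.13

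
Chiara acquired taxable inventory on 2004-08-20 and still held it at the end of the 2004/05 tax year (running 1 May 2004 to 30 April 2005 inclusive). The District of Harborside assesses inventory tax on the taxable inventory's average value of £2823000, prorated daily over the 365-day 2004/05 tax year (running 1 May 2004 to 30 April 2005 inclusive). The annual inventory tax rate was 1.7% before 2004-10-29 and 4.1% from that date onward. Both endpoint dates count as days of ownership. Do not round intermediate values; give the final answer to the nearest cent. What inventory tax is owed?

£67550.91

2004-08-20 to 2004-10-28: 70 days at 1.7% → £2823000 × 1.7% × 70/365 = £9203.7534
2004-10-29 to 2005-04-30: 184 days at 4.1% → £2823000 × 4.1% × 184/365 = £58347.1562
Total = £67550.9096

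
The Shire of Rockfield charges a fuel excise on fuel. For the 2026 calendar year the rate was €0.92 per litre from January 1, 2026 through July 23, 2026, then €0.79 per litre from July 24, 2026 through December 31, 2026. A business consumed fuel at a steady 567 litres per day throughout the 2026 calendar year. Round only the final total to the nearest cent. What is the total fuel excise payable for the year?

January 1 – July 23, 2026: 204 days × 567 litres/day = 115,668 litres at €0.92/litre → €106,414.56
July 24 – December 31, 2026: 161 days × 567 litres/day = 91,287 litres at €0.79/litre → €72,116.73

€178,531.29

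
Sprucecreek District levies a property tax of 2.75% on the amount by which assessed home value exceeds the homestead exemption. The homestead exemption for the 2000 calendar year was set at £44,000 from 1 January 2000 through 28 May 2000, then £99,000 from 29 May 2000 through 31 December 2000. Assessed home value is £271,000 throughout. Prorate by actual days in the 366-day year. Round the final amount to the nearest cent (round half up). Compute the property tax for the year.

£5,345.74

1 January – 28 May 2000: 149 days, exemption £44,000 → (£271,000 − £44,000) × 2.75% × 149/366 = £2,541.3456
29 May – 31 December 2000: 217 days, exemption £99,000 → (£271,000 − £99,000) × 2.75% × 217/366 = £2,804.3989
Total = £5,345.7445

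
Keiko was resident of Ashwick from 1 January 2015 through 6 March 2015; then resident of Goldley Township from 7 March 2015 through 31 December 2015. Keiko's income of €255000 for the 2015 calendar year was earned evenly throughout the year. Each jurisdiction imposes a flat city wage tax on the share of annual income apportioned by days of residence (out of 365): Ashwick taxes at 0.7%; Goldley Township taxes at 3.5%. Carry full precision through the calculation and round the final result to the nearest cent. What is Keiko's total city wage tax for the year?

Ashwick, 1 January – 6 March 2015: 65 days → €255000 × 0.7% × 65/365 = €317.8767
Goldley Township, 7 March – 31 December 2015: 300 days → €255000 × 3.5% × 300/365 = €7335.6164
Total = €7653.4932

€7653.49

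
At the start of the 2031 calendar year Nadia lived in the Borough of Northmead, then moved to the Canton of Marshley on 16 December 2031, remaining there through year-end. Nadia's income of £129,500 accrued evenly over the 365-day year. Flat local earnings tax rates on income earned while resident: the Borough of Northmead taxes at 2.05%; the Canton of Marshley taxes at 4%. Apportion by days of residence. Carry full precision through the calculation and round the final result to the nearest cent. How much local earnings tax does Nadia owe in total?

The Borough of Northmead, 1 January – 15 December 2031: 349 days → £129,500 × 2.05% × 349/365 = £2,538.3774
The Canton of Marshley, 16 December – 31 December 2031: 16 days → £129,500 × 4% × 16/365 = £227.0685
Total = £2,765.4459

£2,765.45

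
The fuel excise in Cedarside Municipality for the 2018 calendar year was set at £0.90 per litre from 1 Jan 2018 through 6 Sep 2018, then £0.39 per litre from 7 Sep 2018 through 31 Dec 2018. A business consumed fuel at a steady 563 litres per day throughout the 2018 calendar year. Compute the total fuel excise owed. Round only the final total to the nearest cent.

£151,638.42

1 Jan – 6 Sep 2018: 249 days × 563 litres/day = 140,187 litres at £0.90/litre → £126,168.30
7 Sep – 31 Dec 2018: 116 days × 563 litres/day = 65,308 litres at £0.39/litre → £25,470.12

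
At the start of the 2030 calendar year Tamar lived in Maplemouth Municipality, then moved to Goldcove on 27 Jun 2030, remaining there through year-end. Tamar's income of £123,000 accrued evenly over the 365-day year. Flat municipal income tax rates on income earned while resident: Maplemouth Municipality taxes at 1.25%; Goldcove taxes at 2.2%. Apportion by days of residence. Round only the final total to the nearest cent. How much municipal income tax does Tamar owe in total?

Maplemouth Municipality, 1 Jan – 26 Jun 2030: 177 days → £123,000 × 1.25% × 177/365 = £745.5822
Goldcove, 27 Jun – 31 Dec 2030: 188 days → £123,000 × 2.2% × 188/365 = £1,393.7753
Total = £2,139.3575

£2,139.36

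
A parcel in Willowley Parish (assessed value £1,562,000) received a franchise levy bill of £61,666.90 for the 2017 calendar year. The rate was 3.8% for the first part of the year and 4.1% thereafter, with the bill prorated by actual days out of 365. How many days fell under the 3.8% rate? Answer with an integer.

185 days

Let d = days at the first rate; then 365 − d days at the second rate.
£1,562,000 × [3.8%·d + 4.1%·(365−d)] / 365 = £61,666.90
Solving gives d = 185, so the new rate took effect on 5 July 2017.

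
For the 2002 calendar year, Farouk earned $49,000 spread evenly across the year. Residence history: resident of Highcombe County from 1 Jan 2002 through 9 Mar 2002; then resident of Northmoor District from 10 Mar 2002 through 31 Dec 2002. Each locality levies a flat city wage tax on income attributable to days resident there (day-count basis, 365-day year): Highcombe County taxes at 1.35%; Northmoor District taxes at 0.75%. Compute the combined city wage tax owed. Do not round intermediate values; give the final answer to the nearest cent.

$422.27

Highcombe County, 1 Jan – 9 Mar 2002: 68 days → $49,000 × 1.35% × 68/365 = $123.2384
Northmoor District, 10 Mar – 31 Dec 2002: 297 days → $49,000 × 0.75% × 297/365 = $299.0342
Total = $422.2726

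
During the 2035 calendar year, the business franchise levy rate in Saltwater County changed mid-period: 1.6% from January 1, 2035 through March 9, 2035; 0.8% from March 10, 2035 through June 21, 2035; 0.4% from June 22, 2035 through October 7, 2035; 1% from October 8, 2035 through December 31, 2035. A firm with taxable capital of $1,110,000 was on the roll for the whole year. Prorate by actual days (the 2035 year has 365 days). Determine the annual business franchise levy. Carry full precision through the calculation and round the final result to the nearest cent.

January 1 – March 9, 2035: 68 days at 1.6% → $1,110,000 × 1.6% × 68/365 = $3,308.7123
March 10 – June 21, 2035: 104 days at 0.8% → $1,110,000 × 0.8% × 104/365 = $2,530.1918
June 22 – October 7, 2035: 108 days at 0.4% → $1,110,000 × 0.4% × 108/365 = $1,313.7534
October 8 – December 31, 2035: 85 days at 1% → $1,110,000 × 1% × 85/365 = $2,584.9315
Total = $9,737.5890

$9,737.59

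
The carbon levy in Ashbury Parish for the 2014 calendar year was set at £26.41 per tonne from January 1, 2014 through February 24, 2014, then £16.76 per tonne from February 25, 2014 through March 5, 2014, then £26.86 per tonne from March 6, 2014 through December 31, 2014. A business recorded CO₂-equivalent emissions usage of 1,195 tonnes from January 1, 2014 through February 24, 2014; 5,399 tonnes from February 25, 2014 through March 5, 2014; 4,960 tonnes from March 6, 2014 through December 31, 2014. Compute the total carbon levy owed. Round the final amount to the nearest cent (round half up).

January 1 – February 24, 2014: 1,195 tonnes at £26.41/tonne → £31,559.95
February 25 – March 5, 2014: 5,399 tonnes at £16.76/tonne → £90,487.24
March 6 – December 31, 2014: 4,960 tonnes at £26.86/tonne → £133,225.60

£255,272.79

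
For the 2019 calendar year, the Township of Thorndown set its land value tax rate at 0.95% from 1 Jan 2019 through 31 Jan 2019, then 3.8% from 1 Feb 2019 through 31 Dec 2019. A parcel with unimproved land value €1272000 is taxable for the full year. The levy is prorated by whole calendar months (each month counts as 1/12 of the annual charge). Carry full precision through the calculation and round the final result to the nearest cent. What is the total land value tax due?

€45315.00

1 Jan – 31 Jan 2019: 1 month at 0.95% → €1272000 × 0.95% × 1/12 = €1007.0000
1 Feb – 31 Dec 2019: 11 months at 3.8% → €1272000 × 3.8% × 11/12 = €44308.0000
Total = €45315.0000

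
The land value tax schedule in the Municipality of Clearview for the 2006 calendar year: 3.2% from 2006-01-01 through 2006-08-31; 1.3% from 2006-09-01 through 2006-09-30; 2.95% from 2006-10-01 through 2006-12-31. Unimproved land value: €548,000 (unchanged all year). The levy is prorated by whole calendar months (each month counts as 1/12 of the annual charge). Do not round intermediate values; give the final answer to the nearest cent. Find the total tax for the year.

€16,325.83

2006-01-01 to 2006-08-31: 8 months at 3.2% → €548,000 × 3.2% × 8/12 = €11,690.6667
2006-09-01 to 2006-09-30: 1 month at 1.3% → €548,000 × 1.3% × 1/12 = €593.6667
2006-10-01 to 2006-12-31: 3 months at 2.95% → €548,000 × 2.95% × 3/12 = €4,041.5000
Total = €16,325.8333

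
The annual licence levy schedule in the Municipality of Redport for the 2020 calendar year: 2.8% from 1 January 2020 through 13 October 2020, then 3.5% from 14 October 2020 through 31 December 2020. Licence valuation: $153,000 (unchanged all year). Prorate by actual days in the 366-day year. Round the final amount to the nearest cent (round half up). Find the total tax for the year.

$4,515.17

1 January – 13 October 2020: 287 days at 2.8% → $153,000 × 2.8% × 287/366 = $3,359.3115
14 October – 31 December 2020: 79 days at 3.5% → $153,000 × 3.5% × 79/366 = $1,155.8607
Total = $4,515.1721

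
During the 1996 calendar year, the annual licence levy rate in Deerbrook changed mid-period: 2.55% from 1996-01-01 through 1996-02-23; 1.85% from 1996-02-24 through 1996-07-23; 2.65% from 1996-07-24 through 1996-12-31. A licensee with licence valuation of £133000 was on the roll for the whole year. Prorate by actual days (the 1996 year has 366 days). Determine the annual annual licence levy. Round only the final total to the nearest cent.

1996-01-01 to 1996-02-23: 54 days at 2.55% → £133000 × 2.55% × 54/366 = £500.3852
1996-02-24 to 1996-07-23: 151 days at 1.85% → £133000 × 1.85% × 151/366 = £1015.1243
1996-07-24 to 1996-12-31: 161 days at 2.65% → £133000 × 2.65% × 161/366 = £1550.3948
Total = £3065.9044

£3065.90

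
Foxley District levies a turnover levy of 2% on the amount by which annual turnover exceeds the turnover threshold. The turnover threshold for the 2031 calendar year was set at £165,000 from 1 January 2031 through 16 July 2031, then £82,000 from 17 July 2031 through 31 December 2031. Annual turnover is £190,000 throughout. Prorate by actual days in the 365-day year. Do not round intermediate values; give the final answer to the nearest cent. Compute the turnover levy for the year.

£1,264.05

1 January – 16 July 2031: 197 days, exemption £165,000 → (£190,000 − £165,000) × 2% × 197/365 = £269.8630
17 July – 31 December 2031: 168 days, exemption £82,000 → (£190,000 − £82,000) × 2% × 168/365 = £994.1918
Total = £1,264.0548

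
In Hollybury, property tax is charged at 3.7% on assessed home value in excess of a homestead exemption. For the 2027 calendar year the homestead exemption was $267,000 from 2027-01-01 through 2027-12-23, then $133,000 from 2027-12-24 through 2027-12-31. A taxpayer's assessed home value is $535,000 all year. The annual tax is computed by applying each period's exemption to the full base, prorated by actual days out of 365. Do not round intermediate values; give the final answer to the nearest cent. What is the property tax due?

2027-01-01 to 2027-12-23: 357 days, exemption $267,000 → ($535,000 − $267,000) × 3.7% × 357/365 = $9,698.6630
2027-12-24 to 2027-12-31: 8 days, exemption $133,000 → ($535,000 − $133,000) × 3.7% × 8/365 = $326.0055
Total = $10,024.6685

$10,024.67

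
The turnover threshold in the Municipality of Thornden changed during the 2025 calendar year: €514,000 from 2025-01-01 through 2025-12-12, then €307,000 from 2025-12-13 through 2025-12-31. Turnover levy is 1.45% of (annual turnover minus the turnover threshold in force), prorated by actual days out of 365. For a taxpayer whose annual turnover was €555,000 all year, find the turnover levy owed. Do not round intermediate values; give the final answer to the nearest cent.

€750.74

2025-01-01 to 2025-12-12: 346 days, exemption €514,000 → (€555,000 − €514,000) × 1.45% × 346/365 = €563.5534
2025-12-13 to 2025-12-31: 19 days, exemption €307,000 → (€555,000 − €307,000) × 1.45% × 19/365 = €187.1890
Total = €750.7425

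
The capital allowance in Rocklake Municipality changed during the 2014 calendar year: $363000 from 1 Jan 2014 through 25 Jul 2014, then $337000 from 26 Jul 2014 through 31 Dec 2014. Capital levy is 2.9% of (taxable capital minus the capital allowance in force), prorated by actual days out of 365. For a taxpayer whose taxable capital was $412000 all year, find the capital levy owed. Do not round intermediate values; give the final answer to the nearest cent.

1 Jan – 25 Jul 2014: 206 days, exemption $363000 → ($412000 − $363000) × 2.9% × 206/365 = $801.9890
26 Jul – 31 Dec 2014: 159 days, exemption $337000 → ($412000 − $337000) × 2.9% × 159/365 = $947.4658
Total = $1749.4548

$1749.45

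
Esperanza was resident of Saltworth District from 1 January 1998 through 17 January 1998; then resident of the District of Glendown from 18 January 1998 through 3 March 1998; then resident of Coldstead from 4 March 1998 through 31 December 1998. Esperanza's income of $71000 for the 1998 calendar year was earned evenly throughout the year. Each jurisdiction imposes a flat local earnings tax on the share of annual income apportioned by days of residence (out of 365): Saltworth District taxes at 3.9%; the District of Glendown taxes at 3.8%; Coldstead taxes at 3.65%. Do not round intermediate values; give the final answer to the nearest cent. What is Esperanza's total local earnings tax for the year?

Saltworth District, 1 January – 17 January 1998: 17 days → $71000 × 3.9% × 17/365 = $128.9671
The District of Glendown, 18 January – 3 March 1998: 45 days → $71000 × 3.8% × 45/365 = $332.6301
Coldstead, 4 March – 31 December 1998: 303 days → $71000 × 3.65% × 303/365 = $2151.3000
Total = $2612.8973

$2612.90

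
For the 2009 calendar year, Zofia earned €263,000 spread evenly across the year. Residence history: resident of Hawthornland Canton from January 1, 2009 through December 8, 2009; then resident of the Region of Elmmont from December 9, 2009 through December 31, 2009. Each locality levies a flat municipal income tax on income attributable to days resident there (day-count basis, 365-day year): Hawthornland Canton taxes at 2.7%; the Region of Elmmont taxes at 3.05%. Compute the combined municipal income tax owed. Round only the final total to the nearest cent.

Hawthornland Canton, January 1 – December 8, 2009: 342 days → €263,000 × 2.7% × 342/365 = €6,653.5397
The Region of Elmmont, December 9 – December 31, 2009: 23 days → €263,000 × 3.05% × 23/365 = €505.4644
Total = €7,159.0041

€7,159.00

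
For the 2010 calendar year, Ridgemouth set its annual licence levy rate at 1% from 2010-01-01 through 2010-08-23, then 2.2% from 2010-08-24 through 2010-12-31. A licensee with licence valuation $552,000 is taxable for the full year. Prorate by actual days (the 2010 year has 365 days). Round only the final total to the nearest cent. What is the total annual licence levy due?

2010-01-01 to 2010-08-23: 235 days at 1% → $552,000 × 1% × 235/365 = $3,553.9726
2010-08-24 to 2010-12-31: 130 days at 2.2% → $552,000 × 2.2% × 130/365 = $4,325.2603
Total = $7,879.2329

$7,879.23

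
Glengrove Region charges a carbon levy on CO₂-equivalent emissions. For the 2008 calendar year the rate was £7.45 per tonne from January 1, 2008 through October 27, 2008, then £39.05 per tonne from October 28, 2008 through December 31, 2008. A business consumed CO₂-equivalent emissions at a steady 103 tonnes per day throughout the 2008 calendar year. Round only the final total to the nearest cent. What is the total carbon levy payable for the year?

January 1 – October 27, 2008: 301 days × 103 tonnes/day = 31,003 tonnes at £7.45/tonne → £230,972.35
October 28 – December 31, 2008: 65 days × 103 tonnes/day = 6,695 tonnes at £39.05/tonne → £261,439.75

£492,412.10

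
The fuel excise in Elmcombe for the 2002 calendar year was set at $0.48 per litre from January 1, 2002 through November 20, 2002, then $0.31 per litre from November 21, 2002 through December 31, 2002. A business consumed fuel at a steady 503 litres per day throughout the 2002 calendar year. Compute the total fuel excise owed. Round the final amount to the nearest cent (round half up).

January 1 – November 20, 2002: 324 days × 503 litres/day = 162,972 litres at $0.48/litre → $78,226.56
November 21 – December 31, 2002: 41 days × 503 litres/day = 20,623 litres at $0.31/litre → $6,393.13

$84,619.69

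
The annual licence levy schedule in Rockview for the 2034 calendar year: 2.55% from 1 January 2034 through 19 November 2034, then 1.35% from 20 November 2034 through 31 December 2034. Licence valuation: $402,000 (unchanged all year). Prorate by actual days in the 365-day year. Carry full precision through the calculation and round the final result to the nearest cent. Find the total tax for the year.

$9,695.91

1 January – 19 November 2034: 323 days at 2.55% → $402,000 × 2.55% × 323/365 = $9,071.4329
20 November – 31 December 2034: 42 days at 1.35% → $402,000 × 1.35% × 42/365 = $624.4767
Total = $9,695.9096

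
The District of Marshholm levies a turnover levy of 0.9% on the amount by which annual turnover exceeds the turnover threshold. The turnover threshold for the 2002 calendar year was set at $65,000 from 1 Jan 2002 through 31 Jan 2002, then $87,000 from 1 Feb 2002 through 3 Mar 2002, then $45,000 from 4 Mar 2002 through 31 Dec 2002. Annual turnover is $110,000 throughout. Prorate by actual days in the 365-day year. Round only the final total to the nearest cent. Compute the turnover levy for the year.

1 Jan – 31 Jan 2002: 31 days, exemption $65,000 → ($110,000 − $65,000) × 0.9% × 31/365 = $34.3973
1 Feb – 3 Mar 2002: 31 days, exemption $87,000 → ($110,000 − $87,000) × 0.9% × 31/365 = $17.5808
4 Mar – 31 Dec 2002: 303 days, exemption $45,000 → ($110,000 − $45,000) × 0.9% × 303/365 = $485.6301
Total = $537.6082

$537.61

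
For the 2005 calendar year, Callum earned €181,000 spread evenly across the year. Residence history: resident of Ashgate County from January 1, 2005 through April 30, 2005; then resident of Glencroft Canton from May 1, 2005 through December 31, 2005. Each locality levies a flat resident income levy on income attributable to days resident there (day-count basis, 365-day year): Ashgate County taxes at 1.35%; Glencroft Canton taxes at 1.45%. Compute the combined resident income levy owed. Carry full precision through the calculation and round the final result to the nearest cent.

Ashgate County, January 1 – April 30, 2005: 120 days → €181,000 × 1.35% × 120/365 = €803.3425
Glencroft Canton, May 1 – December 31, 2005: 245 days → €181,000 × 1.45% × 245/365 = €1,761.6507
Total = €2,564.9932

€2,564.99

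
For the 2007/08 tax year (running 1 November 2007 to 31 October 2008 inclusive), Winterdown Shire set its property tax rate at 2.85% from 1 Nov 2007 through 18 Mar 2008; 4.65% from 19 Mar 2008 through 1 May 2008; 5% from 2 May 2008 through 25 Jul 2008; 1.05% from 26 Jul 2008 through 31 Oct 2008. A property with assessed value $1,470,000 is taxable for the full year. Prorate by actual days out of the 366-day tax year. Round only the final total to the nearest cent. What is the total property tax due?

1 Nov 2007 – 18 Mar 2008: 139 days at 2.85% → $1,470,000 × 2.85% × 139/366 = $15,910.9426
19 Mar – 1 May 2008: 44 days at 4.65% → $1,470,000 × 4.65% × 44/366 = $8,217.5410
2 May – 25 Jul 2008: 85 days at 5% → $1,470,000 × 5% × 85/366 = $17,069.6721
26 Jul – 31 Oct 2008: 98 days at 1.05% → $1,470,000 × 1.05% × 98/366 = $4,132.8689
Total = $45,331.0246

$45,331.02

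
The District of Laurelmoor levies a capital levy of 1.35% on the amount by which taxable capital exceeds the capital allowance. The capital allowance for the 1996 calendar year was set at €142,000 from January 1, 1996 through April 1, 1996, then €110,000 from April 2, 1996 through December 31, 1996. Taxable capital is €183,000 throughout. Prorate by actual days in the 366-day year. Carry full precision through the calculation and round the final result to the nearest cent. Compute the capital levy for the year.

January 1 – April 1, 1996: 92 days, exemption €142,000 → (€183,000 − €142,000) × 1.35% × 92/366 = €139.1311
April 2 – December 31, 1996: 274 days, exemption €110,000 → (€183,000 − €110,000) × 1.35% × 274/366 = €737.7787
Total = €876.9098

€876.91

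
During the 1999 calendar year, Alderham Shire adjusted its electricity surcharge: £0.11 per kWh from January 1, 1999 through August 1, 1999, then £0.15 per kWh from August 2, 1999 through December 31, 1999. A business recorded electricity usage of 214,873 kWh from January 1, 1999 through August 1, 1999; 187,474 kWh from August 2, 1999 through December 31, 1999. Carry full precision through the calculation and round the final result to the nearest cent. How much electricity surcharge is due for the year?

January 1 – August 1, 1999: 214,873 kWh at £0.11/kWh → £23,636.03
August 2 – December 31, 1999: 187,474 kWh at £0.15/kWh → £28,121.10

£51,757.13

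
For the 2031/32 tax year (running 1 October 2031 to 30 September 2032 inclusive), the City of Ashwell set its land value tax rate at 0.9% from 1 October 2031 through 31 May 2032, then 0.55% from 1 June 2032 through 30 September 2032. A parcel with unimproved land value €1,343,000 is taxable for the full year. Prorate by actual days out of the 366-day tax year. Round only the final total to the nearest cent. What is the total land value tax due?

1 October 2031 – 31 May 2032: 244 days at 0.9% → €1,343,000 × 0.9% × 244/366 = €8,058.0000
1 June – 30 September 2032: 122 days at 0.55% → €1,343,000 × 0.55% × 122/366 = €2,462.1667
Total = €10,520.1667

€10,520.17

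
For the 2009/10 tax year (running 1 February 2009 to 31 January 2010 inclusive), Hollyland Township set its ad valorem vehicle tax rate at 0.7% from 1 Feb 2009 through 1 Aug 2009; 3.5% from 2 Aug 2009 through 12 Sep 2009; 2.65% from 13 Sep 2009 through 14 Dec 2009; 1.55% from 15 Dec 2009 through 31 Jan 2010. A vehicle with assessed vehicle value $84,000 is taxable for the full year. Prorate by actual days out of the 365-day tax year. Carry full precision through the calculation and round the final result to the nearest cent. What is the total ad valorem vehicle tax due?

1 Feb – 1 Aug 2009: 182 days at 0.7% → $84,000 × 0.7% × 182/365 = $293.1945
2 Aug – 12 Sep 2009: 42 days at 3.5% → $84,000 × 3.5% × 42/365 = $338.3014
13 Sep – 14 Dec 2009: 93 days at 2.65% → $84,000 × 2.65% × 93/365 = $567.1726
15 Dec 2009 – 31 Jan 2010: 48 days at 1.55% → $84,000 × 1.55% × 48/365 = $171.2219
Total = $1,369.8904

$1,369.89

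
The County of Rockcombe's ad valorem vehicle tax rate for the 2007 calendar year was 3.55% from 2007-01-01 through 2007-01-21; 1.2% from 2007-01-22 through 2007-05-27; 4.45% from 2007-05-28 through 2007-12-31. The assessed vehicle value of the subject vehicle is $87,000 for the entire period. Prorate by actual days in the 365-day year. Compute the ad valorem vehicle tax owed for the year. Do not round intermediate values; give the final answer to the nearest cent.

$2,850.38

2007-01-01 to 2007-01-21: 21 days at 3.55% → $87,000 × 3.55% × 21/365 = $177.6945
2007-01-22 to 2007-05-27: 126 days at 1.2% → $87,000 × 1.2% × 126/365 = $360.3945
2007-05-28 to 2007-12-31: 218 days at 4.45% → $87,000 × 4.45% × 218/365 = $2,312.2932
Total = $2,850.3822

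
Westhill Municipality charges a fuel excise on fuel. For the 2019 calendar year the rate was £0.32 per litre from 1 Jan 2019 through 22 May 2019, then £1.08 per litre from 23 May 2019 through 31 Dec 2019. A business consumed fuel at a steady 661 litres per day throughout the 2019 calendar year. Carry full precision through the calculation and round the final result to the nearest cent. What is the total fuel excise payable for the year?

£189,231.08

1 Jan – 22 May 2019: 142 days × 661 litres/day = 93,862 litres at £0.32/litre → £30,035.84
23 May – 31 Dec 2019: 223 days × 661 litres/day = 147,403 litres at £1.08/litre → £159,195.24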